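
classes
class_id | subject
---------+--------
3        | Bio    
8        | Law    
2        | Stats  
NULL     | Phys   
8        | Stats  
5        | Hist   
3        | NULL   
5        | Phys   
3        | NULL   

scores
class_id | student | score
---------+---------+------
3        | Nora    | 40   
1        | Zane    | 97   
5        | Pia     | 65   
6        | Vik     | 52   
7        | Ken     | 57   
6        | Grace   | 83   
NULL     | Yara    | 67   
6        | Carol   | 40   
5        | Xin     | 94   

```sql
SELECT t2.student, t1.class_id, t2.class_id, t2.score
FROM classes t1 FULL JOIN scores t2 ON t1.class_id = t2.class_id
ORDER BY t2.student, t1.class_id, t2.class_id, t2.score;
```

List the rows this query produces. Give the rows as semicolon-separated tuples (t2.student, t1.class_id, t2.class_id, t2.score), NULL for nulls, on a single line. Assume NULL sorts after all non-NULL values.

FULL OUTER JOIN keeps every row from both sides; unmatched rows get NULL for the other side's columns.
Matching on t1.class_id = t2.class_id. A NULL in a compared column never satisfies the condition.
- class_id=3: 1 matching t2 row(s), so 1 row(s) emitted.
- class_id=8: no t2 row matches, row kept with t2 columns NULL.
- class_id=2: no t2 row matches, row kept with t2 columns NULL.
- class_id=NULL: no t2 row matches, row kept with t2 columns NULL.
- class_id=8: no t2 row matches, row kept with t2 columns NULL.
- class_id=5: 2 matching t2 row(s), so 2 row(s) emitted.
- class_id=3: 1 matching t2 row(s), so 1 row(s) emitted.
- class_id=5: 2 matching t2 row(s), so 2 row(s) emitted.
- class_id=3: 1 matching t2 row(s), so 1 row(s) emitted.
- 6 row(s) from t2 found no t1 partner → padded with NULL.

(Carol, NULL, 6, 40); (Grace, NULL, 6, 83); (Ken, NULL, 7, 57); (Nora, 3, 3, 40); (Nora, 3, 3, 40); (Nora, 3, 3, 40); (Pia, 5, 5, 65); (Pia, 5, 5, 65); (Vik, NULL, 6, 52); (Xin, 5, 5, 94); (Xin, 5, 5, 94); (Yara, NULL, NULL, 67); (Zane, NULL, 1, 97); (NULL, 2, NULL, NULL); (NULL, 8, NULL, NULL); (NULL, 8, NULL, NULL); (NULL, NULL, NULL, NULL)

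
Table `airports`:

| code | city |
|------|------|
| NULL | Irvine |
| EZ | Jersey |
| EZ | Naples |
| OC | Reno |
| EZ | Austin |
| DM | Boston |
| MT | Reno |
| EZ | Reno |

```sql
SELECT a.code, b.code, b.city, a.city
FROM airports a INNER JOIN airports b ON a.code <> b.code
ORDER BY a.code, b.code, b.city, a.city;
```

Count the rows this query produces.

30

INNER JOIN keeps only pairs where the ON condition holds.
Matching on a.code <> b.code. A NULL in a compared column never satisfies the condition.
- a[0] code=NULL → no match; dropped.
- a[1] code=EZ → 3 match(es) in b → 3 row(s).
- a[2] code=EZ → 3 match(es) in b → 3 row(s).
- a[3] code=OC → 6 match(es) in b → 6 row(s).
- a[4] code=EZ → 3 match(es) in b → 3 row(s).
- a[5] code=DM → 6 match(es) in b → 6 row(s).
- a[6] code=MT → 6 match(es) in b → 6 row(s).
- a[7] code=EZ → 3 match(es) in b → 3 row(s).
Total: 30 rows.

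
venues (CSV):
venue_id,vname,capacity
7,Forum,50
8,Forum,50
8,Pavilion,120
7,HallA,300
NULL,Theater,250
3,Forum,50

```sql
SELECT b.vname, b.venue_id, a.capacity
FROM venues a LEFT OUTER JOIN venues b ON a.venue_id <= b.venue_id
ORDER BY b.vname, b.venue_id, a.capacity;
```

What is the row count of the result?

18

LEFT JOIN keeps every row from `venues a`; unmatched rows get NULL for `venues b`'s columns.
Matching on a.venue_id <= b.venue_id. A NULL in a compared column never satisfies the condition.
- a row (venue_id=7): matches 4 b row(s) → 4 output row(s).
- a row (venue_id=8): matches 2 b row(s) → 2 output row(s).
- a row (venue_id=8): matches 2 b row(s) → 2 output row(s).
- a row (venue_id=7): matches 4 b row(s) → 4 output row(s).
- a row (venue_id=NULL): no match → kept, b columns NULL.
- a row (venue_id=3): matches 5 b row(s) → 5 output row(s).
Total: 17 matched + 1 padded = 18 rows.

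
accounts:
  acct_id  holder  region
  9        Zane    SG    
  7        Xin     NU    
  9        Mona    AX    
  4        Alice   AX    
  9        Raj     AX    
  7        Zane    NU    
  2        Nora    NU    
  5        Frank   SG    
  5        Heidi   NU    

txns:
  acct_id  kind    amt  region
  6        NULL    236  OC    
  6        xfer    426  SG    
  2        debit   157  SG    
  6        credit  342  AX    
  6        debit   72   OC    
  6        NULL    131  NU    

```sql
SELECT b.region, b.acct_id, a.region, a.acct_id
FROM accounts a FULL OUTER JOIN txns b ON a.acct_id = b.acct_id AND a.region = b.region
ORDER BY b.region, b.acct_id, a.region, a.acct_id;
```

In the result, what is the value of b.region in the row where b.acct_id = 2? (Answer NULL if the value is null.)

FULL OUTER JOIN keeps every row from both sides; unmatched rows get NULL for the other side's columns.
Matching on a.acct_id = b.acct_id AND a.region = b.region.
- a row (acct_id=9, region=SG): no match → kept, b columns NULL.
- a row (acct_id=7, region=NU): no match → kept, b columns NULL.
- a row (acct_id=9, region=AX): no match → kept, b columns NULL.
- a row (acct_id=4, region=AX): no match → kept, b columns NULL.
- a row (acct_id=9, region=AX): no match → kept, b columns NULL.
- a row (acct_id=7, region=NU): no match → kept, b columns NULL.
- a row (acct_id=2, region=NU): no match → kept, b columns NULL.
- a row (acct_id=5, region=SG): no match → kept, b columns NULL.
- a row (acct_id=5, region=NU): no match → kept, b columns NULL.
- 6 b row(s) had no a match → kept, a columns NULL.

SG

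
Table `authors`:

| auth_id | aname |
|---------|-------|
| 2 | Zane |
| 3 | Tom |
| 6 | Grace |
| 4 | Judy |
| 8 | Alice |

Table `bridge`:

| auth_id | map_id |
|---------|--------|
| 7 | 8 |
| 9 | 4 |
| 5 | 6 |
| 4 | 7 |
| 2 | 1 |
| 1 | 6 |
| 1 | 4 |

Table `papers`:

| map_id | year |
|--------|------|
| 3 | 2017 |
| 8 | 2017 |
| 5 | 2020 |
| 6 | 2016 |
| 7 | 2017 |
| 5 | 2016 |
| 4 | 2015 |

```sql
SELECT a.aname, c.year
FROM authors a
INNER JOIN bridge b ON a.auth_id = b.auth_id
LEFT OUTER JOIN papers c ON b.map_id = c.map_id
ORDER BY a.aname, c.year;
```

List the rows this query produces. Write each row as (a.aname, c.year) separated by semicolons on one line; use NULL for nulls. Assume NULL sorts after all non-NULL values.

Evaluate left to right. First `authors a INNER JOIN bridge b` on auth_id: 2 row(s).
Then LEFT JOIN `papers c` on map_id: each of those 2 rows is kept; rows whose b.map_id has no match in c get NULL for c's columns.

(Judy, 2017); (Zane, NULL)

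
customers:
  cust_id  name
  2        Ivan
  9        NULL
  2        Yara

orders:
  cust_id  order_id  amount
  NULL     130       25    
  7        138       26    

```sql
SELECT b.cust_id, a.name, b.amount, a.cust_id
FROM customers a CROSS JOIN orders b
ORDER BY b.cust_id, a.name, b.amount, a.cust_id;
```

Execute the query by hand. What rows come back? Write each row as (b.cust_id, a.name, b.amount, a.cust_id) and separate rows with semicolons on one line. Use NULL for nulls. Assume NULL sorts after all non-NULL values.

(7, Ivan, 26, 2); (7, Yara, 26, 2); (7, NULL, 26, 9); (NULL, Ivan, 25, 2); (NULL, Yara, 25, 2); (NULL, NULL, 25, 9)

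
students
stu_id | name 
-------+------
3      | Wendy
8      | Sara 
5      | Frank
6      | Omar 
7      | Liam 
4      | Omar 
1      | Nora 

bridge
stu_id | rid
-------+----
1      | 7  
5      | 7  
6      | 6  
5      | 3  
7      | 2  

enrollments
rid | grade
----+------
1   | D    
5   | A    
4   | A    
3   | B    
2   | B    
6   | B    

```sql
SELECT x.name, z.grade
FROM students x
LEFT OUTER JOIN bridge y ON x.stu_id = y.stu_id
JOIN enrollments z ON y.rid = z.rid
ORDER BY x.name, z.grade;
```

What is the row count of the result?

Joins associate left-to-right: students LEFT JOIN bridge on stu_id gives 8 intermediate row(s).
Then INNER JOIN `enrollments z` on rid: keep only rows whose y.rid appears in z.
Result: 3 row(s).

3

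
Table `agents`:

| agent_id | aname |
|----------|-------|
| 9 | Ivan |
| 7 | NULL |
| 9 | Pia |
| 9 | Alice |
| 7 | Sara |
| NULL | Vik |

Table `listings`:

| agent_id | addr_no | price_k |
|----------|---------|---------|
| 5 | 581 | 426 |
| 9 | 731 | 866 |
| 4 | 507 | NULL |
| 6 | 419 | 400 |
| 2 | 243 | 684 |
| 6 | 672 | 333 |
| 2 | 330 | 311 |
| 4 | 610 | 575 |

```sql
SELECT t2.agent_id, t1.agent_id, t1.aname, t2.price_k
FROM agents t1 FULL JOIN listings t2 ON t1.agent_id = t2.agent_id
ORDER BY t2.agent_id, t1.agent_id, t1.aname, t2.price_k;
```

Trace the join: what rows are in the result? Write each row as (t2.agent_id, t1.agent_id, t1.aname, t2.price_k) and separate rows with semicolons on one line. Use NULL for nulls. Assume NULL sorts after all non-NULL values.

FULL OUTER JOIN keeps every row from both sides; unmatched rows get NULL for the other side's columns.
Matching on t1.agent_id = t2.agent_id. A NULL in a compared column never satisfies the condition.
Matched pairs: 3; unmatched t1 rows kept: 3; unmatched t2 rows kept: 7.

(2, NULL, NULL, 311); (2, NULL, NULL, 684); (4, NULL, NULL, 575); (4, NULL, NULL, NULL); (5, NULL, NULL, 426); (6, NULL, NULL, 333); (6, NULL, NULL, 400); (9, 9, Alice, 866); (9, 9, Ivan, 866); (9, 9, Pia, 866); (NULL, 7, Sara, NULL); (NULL, 7, NULL, NULL); (NULL, NULL, Vik, NULL)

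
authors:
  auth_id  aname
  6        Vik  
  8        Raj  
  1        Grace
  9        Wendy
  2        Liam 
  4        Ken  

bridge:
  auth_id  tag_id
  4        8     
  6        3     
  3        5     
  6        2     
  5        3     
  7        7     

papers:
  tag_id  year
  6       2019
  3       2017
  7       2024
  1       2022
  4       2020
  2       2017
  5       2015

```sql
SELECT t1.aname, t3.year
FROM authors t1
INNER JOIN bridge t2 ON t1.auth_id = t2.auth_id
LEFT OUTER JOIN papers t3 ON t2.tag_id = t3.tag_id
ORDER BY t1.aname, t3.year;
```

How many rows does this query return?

3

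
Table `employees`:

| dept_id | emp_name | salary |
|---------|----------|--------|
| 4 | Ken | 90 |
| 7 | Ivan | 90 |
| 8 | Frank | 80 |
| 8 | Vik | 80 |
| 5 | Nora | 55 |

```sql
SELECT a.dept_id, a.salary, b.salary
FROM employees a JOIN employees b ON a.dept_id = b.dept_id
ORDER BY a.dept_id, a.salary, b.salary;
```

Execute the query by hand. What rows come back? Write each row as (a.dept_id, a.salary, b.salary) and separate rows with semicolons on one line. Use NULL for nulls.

(4, 90, 90); (5, 55, 55); (7, 90, 90); (8, 80, 80); (8, 80, 80); (8, 80, 80); (8, 80, 80)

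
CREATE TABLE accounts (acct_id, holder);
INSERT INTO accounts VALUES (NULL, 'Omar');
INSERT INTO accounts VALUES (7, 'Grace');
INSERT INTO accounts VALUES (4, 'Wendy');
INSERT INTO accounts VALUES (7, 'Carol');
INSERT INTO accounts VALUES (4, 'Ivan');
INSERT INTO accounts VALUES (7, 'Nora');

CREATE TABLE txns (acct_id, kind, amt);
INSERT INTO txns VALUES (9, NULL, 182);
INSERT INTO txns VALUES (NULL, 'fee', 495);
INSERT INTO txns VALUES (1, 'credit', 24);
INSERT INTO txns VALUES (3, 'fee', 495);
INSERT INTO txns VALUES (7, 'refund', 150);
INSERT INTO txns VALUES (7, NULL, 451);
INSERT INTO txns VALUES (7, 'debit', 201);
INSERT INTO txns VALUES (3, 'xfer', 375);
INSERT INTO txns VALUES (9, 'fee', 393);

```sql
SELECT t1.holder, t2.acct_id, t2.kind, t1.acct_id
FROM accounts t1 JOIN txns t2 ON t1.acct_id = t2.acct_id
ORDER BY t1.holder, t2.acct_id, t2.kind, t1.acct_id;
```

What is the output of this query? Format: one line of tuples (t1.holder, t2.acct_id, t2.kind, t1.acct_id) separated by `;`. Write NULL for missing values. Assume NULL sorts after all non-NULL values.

(Carol, 7, debit, 7); (Carol, 7, refund, 7); (Carol, 7, NULL, 7); (Grace, 7, debit, 7); (Grace, 7, refund, 7); (Grace, 7, NULL, 7); (Nora, 7, debit, 7); (Nora, 7, refund, 7); (Nora, 7, NULL, 7)

INNER JOIN keeps only pairs where the ON condition holds.
Matching on t1.acct_id = t2.acct_id. A NULL in a compared column never satisfies the condition.
- acct_id=NULL: no matching t2 row, dropped.
- acct_id=7: 3 matching t2 row(s), so 3 row(s) emitted.
- acct_id=4: no matching t2 row, dropped.
- acct_id=7: 3 matching t2 row(s), so 3 row(s) emitted.
- acct_id=4: no matching t2 row, dropped.
- acct_id=7: 3 matching t2 row(s), so 3 row(s) emitted.
After projecting and ordering:
t1.holder | t2.acct_id | t2.kind | t1.acct_id
Carol | 7 | debit | 7
Carol | 7 | refund | 7
Carol | 7 | NULL | 7
Grace | 7 | debit | 7
Grace | 7 | refund | 7
Grace | 7 | NULL | 7
Nora | 7 | debit | 7
Nora | 7 | refund | 7
Nora | 7 | NULL | 7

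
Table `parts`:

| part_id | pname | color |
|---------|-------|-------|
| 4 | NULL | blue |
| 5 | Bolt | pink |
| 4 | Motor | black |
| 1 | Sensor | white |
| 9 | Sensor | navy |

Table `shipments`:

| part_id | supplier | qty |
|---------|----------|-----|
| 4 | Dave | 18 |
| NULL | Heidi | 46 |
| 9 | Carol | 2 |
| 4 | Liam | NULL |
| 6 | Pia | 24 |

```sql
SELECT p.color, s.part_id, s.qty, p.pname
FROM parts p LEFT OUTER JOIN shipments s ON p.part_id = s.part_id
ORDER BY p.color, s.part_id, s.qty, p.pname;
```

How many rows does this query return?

LEFT JOIN keeps every row from `parts`; unmatched rows get NULL for `shipments`'s columns.
Matching on p.part_id = s.part_id. A NULL in a compared column never satisfies the condition.
Matched pairs: 5; unmatched p rows kept: 2.
Total: 5 matched + 2 padded = 7 rows.

7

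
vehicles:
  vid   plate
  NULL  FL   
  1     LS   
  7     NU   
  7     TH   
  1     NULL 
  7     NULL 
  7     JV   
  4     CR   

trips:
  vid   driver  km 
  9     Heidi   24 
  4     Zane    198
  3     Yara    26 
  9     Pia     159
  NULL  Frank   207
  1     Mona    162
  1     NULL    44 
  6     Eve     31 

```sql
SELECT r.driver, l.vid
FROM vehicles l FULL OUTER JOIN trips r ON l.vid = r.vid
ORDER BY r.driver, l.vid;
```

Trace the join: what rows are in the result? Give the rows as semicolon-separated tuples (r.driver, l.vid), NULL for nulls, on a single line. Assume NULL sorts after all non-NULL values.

FULL OUTER JOIN keeps every row from both sides; unmatched rows get NULL for the other side's columns.
Matching on l.vid = r.vid. A NULL in a compared column never satisfies the condition.
Matched pairs: 5; unmatched l rows kept: 5; unmatched r rows kept: 5.

(Eve, NULL); (Frank, NULL); (Heidi, NULL); (Mona, 1); (Mona, 1); (Pia, NULL); (Yara, NULL); (Zane, 4); (NULL, 1); (NULL, 1); (NULL, 7); (NULL, 7); (NULL, 7); (NULL, 7); (NULL, NULL)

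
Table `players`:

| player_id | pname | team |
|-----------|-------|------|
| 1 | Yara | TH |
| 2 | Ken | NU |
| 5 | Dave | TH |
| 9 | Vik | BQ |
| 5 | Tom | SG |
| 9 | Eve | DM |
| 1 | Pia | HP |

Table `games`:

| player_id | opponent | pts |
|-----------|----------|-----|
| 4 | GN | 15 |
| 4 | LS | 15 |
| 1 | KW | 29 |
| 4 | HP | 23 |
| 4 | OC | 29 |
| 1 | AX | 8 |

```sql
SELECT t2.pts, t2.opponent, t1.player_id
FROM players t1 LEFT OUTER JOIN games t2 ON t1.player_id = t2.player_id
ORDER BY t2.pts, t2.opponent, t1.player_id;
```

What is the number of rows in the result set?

LEFT JOIN keeps every row from `players`; unmatched rows get NULL for `games`'s columns.
Matching on t1.player_id = t2.player_id.
Matched pairs: 4; unmatched t1 rows kept: 5.
Total: 4 matched + 5 padded = 9 rows.

9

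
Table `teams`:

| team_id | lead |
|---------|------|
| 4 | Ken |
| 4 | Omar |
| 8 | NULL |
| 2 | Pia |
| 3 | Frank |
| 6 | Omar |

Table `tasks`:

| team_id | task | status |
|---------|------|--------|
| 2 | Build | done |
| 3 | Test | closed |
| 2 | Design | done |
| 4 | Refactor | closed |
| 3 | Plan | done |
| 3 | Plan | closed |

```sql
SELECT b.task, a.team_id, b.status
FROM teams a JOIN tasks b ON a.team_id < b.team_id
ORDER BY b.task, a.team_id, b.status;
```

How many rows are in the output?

INNER JOIN keeps only pairs where the ON condition holds.
Matching on a.team_id < b.team_id.
- a[0] team_id=4 → no match; dropped.
- a[1] team_id=4 → no match; dropped.
- a[2] team_id=8 → no match; dropped.
- a[3] team_id=2 → 4 match(es) in b → 4 row(s).
- a[4] team_id=3 → 1 match(es) in b → 1 row(s).
- a[5] team_id=6 → no match; dropped.
Total: 5 rows.

5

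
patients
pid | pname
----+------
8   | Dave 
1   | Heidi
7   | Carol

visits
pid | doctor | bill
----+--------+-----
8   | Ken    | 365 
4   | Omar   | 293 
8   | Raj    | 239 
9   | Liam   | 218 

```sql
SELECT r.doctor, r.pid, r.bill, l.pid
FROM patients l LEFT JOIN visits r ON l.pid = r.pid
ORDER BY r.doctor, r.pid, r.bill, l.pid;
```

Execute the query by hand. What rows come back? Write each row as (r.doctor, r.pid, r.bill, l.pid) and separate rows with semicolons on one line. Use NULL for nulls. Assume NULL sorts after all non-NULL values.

(Ken, 8, 365, 8); (Raj, 8, 239, 8); (NULL, NULL, NULL, 1); (NULL, NULL, NULL, 7)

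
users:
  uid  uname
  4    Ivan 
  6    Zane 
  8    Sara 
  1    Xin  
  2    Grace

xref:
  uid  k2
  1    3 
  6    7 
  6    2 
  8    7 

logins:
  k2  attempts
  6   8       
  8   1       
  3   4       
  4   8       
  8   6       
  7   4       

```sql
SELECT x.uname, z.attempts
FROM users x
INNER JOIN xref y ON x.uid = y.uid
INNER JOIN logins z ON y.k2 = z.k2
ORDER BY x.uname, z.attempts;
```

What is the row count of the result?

Evaluate left to right. First `users x INNER JOIN xref y` on uid: 4 row(s).
Then INNER JOIN `logins z` on k2: keep only rows whose y.k2 appears in z.
Result: 3 row(s).

3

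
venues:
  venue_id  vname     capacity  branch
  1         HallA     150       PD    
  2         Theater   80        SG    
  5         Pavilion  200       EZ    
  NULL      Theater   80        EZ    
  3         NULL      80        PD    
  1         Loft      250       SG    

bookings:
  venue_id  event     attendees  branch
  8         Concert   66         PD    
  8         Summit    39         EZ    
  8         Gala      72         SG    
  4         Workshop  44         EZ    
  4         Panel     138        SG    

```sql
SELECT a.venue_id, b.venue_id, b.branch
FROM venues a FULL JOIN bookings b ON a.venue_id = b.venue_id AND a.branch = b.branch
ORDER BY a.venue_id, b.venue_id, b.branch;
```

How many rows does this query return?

11

FULL OUTER JOIN keeps every row from both sides; unmatched rows get NULL for the other side's columns.
Matching on a.venue_id = b.venue_id AND a.branch = b.branch. A NULL in a compared column never satisfies the condition.
Matched pairs: 0; unmatched a rows kept: 6; unmatched b rows kept: 5.
Total: 0 matched + 11 padded = 11 rows.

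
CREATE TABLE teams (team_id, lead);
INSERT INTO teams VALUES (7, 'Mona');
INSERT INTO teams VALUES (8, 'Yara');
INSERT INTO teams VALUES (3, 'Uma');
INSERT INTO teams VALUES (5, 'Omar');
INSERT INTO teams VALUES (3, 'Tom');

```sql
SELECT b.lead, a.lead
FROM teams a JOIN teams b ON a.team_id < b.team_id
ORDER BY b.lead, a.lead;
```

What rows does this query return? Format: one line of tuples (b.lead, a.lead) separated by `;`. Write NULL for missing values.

(Mona, Omar); (Mona, Tom); (Mona, Uma); (Omar, Tom); (Omar, Uma); (Yara, Mona); (Yara, Omar); (Yara, Tom); (Yara, Uma)

INNER JOIN keeps only pairs where the ON condition holds.
Matching on a.team_id < b.team_id.
Matched pairs: 9.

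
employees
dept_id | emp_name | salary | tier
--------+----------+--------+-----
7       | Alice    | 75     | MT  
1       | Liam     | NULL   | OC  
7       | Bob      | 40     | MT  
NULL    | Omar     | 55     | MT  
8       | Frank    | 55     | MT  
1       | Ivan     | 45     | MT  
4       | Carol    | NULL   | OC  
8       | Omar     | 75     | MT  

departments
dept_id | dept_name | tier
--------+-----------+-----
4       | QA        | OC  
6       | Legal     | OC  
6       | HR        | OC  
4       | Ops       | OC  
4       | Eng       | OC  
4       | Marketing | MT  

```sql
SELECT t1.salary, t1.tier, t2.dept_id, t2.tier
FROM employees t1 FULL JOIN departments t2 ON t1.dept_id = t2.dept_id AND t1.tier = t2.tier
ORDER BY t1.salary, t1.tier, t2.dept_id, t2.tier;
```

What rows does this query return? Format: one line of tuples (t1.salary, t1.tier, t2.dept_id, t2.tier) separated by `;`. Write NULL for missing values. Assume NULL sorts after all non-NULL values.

(40, MT, NULL, NULL); (45, MT, NULL, NULL); (55, MT, NULL, NULL); (55, MT, NULL, NULL); (75, MT, NULL, NULL); (75, MT, NULL, NULL); (NULL, OC, 4, OC); (NULL, OC, 4, OC); (NULL, OC, 4, OC); (NULL, OC, NULL, NULL); (NULL, NULL, 4, MT); (NULL, NULL, 6, OC); (NULL, NULL, 6, OC)

FULL OUTER JOIN keeps every row from both sides; unmatched rows get NULL for the other side's columns.
Matching on t1.dept_id = t2.dept_id AND t1.tier = t2.tier. A NULL in a compared column never satisfies the condition.
- dept_id=7, tier=MT: no t2 row matches, row kept with t2 columns NULL.
- dept_id=1, tier=OC: no t2 row matches, row kept with t2 columns NULL.
- dept_id=7, tier=MT: no t2 row matches, row kept with t2 columns NULL.
- dept_id=NULL, tier=MT: no t2 row matches, row kept with t2 columns NULL.
- dept_id=8, tier=MT: no t2 row matches, row kept with t2 columns NULL.
- dept_id=1, tier=MT: no t2 row matches, row kept with t2 columns NULL.
- dept_id=4, tier=OC: 3 matching t2 row(s), so 3 row(s) emitted.
- dept_id=8, tier=MT: no t2 row matches, row kept with t2 columns NULL.
- 3 t2 row(s) had no t1 match → kept, t1 columns NULL.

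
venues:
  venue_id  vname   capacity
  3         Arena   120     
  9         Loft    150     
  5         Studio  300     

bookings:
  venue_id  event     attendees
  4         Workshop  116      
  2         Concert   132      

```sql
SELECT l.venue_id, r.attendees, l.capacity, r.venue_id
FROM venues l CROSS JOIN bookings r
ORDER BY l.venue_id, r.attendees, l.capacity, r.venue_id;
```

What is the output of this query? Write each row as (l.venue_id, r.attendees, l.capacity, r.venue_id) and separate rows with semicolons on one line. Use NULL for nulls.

(3, 116, 120, 4); (3, 132, 120, 2); (5, 116, 300, 4); (5, 132, 300, 2); (9, 116, 150, 4); (9, 132, 150, 2)

CROSS JOIN pairs every row of `venues` with every row of `bookings`: 3 × 2 = 6 rows.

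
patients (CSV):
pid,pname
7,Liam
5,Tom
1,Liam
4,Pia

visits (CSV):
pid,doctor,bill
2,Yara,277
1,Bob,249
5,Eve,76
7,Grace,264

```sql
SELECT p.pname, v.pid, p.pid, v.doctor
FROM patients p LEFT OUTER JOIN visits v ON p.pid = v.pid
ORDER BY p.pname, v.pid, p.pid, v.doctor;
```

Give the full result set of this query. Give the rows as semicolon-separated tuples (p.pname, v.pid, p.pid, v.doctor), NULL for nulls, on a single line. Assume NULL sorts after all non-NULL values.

LEFT JOIN keeps every row from `patients`; unmatched rows get NULL for `visits`'s columns.
Matching on p.pid = v.pid.
Matched pairs: 3; unmatched p rows kept: 1.

(Liam, 1, 1, Bob); (Liam, 7, 7, Grace); (Pia, NULL, 4, NULL); (Tom, 5, 5, Eve)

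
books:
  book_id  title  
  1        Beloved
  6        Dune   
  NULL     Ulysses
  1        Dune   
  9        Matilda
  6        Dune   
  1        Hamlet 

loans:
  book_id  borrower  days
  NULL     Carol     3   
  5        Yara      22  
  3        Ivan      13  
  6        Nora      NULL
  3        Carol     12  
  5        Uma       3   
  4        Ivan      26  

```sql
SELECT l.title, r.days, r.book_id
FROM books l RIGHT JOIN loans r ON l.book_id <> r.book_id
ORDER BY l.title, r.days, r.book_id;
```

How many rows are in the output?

RIGHT JOIN keeps every row from `loans`; unmatched rows get NULL for `books`'s columns.
Matching on l.book_id <> r.book_id. A NULL in a compared column never satisfies the condition.
Matched pairs: 34; unmatched r rows kept: 1.
Total: 34 matched + 1 padded = 35 rows.

35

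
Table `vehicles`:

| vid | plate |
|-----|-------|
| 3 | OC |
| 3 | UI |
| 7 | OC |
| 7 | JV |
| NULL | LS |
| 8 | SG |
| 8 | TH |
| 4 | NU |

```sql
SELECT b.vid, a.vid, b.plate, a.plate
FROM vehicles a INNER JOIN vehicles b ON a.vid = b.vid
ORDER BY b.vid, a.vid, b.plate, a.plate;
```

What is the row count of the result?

INNER JOIN keeps only pairs where the ON condition holds.
Matching on a.vid = b.vid. A NULL in a compared column never satisfies the condition.
- a (vid=3) pairs with 2 row(s) of b.
- a (vid=3) pairs with 2 row(s) of b.
- a (vid=7) pairs with 2 row(s) of b.
- a (vid=7) pairs with 2 row(s) of b.
- a (vid=NULL) has no partner → excluded.
- a (vid=8) pairs with 2 row(s) of b.
- a (vid=8) pairs with 2 row(s) of b.
- a (vid=4) pairs with 1 row(s) of b.
Total: 13 rows.

13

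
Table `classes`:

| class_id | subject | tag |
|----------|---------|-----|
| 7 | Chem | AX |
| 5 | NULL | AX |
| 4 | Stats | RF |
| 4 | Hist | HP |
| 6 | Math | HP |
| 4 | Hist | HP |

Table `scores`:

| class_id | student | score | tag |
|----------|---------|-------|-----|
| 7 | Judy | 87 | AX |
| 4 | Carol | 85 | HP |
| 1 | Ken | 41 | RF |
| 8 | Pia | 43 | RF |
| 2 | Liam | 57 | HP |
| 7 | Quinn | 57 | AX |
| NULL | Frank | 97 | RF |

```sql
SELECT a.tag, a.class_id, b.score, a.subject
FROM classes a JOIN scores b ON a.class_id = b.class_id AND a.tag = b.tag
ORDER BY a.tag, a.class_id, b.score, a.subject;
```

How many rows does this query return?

INNER JOIN keeps only pairs where the ON condition holds.
Matching on a.class_id = b.class_id AND a.tag = b.tag. A NULL in a compared column never satisfies the condition.
- a row (class_id=7, tag=AX): matches 2 b row(s) → 2 output row(s).
- a row (class_id=5, tag=AX): no match → dropped.
- a row (class_id=4, tag=RF): no match → dropped.
- a row (class_id=4, tag=HP): matches 1 b row(s) → 1 output row(s).
- a row (class_id=6, tag=HP): no match → dropped.
- a row (class_id=4, tag=HP): matches 1 b row(s) → 1 output row(s).
Total: 4 rows.

4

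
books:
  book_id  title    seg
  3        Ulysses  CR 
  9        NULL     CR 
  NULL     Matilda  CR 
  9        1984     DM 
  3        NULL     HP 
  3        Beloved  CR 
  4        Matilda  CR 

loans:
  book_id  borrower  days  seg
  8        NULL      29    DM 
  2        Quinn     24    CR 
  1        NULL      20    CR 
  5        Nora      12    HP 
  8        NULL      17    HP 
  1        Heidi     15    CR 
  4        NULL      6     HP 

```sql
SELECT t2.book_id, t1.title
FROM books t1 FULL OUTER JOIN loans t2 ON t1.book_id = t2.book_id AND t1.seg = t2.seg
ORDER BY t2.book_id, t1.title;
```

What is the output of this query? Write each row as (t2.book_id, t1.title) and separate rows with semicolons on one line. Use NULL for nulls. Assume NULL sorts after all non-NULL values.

FULL OUTER JOIN keeps every row from both sides; unmatched rows get NULL for the other side's columns.
Matching on t1.book_id = t2.book_id AND t1.seg = t2.seg. A NULL in a compared column never satisfies the condition.
Matched pairs: 0; unmatched t1 rows kept: 7; unmatched t2 rows kept: 7.

(1, NULL); (1, NULL); (2, NULL); (4, NULL); (5, NULL); (8, NULL); (8, NULL); (NULL, 1984); (NULL, Beloved); (NULL, Matilda); (NULL, Matilda); (NULL, Ulysses); (NULL, NULL); (NULL, NULL)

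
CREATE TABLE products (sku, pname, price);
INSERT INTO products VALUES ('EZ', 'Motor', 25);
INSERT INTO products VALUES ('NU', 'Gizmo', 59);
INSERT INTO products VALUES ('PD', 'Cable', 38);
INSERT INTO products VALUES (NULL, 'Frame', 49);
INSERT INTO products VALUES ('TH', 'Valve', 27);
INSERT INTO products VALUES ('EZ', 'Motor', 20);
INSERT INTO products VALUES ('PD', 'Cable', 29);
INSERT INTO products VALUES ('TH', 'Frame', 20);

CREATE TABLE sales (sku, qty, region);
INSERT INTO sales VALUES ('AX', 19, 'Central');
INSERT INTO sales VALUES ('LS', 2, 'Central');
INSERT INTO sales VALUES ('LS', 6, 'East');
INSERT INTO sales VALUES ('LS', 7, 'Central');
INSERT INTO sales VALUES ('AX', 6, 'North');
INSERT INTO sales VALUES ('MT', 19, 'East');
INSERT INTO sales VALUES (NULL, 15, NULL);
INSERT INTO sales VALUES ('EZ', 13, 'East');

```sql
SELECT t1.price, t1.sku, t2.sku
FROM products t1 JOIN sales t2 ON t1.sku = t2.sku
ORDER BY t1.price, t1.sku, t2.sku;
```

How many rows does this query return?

INNER JOIN keeps only pairs where the ON condition holds.
Matching on t1.sku = t2.sku. A NULL in a compared column never satisfies the condition.
- t1 row (sku=EZ): matches 1 t2 row(s) → 1 output row(s).
- t1 row (sku=NU): no match → dropped.
- t1 row (sku=PD): no match → dropped.
- t1 row (sku=NULL): no match → dropped.
- t1 row (sku=TH): no match → dropped.
- t1 row (sku=EZ): matches 1 t2 row(s) → 1 output row(s).
- t1 row (sku=PD): no match → dropped.
- t1 row (sku=TH): no match → dropped.
Total: 2 rows.

2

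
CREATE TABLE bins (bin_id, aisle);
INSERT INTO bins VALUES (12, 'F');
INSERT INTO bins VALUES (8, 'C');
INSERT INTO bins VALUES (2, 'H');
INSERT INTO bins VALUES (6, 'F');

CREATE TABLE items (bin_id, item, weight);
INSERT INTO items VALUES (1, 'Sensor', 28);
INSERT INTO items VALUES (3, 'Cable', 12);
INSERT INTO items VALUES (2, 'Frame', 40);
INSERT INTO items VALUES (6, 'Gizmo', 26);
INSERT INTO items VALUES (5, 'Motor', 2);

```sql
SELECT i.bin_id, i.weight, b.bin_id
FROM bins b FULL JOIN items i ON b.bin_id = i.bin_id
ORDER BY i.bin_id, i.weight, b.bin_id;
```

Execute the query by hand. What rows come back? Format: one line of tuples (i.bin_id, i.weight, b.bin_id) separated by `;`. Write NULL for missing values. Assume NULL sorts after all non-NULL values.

(1, 28, NULL); (2, 40, 2); (3, 12, NULL); (5, 2, NULL); (6, 26, 6); (NULL, NULL, 8); (NULL, NULL, 12)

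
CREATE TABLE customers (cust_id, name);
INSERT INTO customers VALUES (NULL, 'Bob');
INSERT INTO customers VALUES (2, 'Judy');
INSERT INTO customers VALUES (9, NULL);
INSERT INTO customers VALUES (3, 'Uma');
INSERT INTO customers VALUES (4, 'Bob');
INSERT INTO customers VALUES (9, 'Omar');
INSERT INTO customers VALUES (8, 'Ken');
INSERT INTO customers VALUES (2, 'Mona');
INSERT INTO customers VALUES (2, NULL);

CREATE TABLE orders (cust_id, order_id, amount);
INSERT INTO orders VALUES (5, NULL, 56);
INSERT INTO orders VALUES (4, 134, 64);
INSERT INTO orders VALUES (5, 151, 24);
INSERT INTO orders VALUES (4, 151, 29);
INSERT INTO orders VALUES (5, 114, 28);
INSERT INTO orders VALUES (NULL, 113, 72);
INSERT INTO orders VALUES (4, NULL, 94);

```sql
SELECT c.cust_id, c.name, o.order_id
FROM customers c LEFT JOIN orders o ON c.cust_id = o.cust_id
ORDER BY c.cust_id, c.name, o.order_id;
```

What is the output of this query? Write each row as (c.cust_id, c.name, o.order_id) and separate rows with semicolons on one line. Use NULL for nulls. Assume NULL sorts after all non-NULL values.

LEFT JOIN keeps every row from `customers`; unmatched rows get NULL for `orders`'s columns.
Matching on c.cust_id = o.cust_id. A NULL in a compared column never satisfies the condition.
- cust_id=NULL: no o row matches, row kept with o columns NULL.
- cust_id=2: no o row matches, row kept with o columns NULL.
- cust_id=9: no o row matches, row kept with o columns NULL.
- cust_id=3: no o row matches, row kept with o columns NULL.
- cust_id=4: 3 matching o row(s), so 3 row(s) emitted.
- cust_id=9: no o row matches, row kept with o columns NULL.
- cust_id=8: no o row matches, row kept with o columns NULL.
- cust_id=2: no o row matches, row kept with o columns NULL.
- cust_id=2: no o row matches, row kept with o columns NULL.

(2, Judy, NULL); (2, Mona, NULL); (2, NULL, NULL); (3, Uma, NULL); (4, Bob, 134); (4, Bob, 151); (4, Bob, NULL); (8, Ken, NULL); (9, Omar, NULL); (9, NULL, NULL); (NULL, Bob, NULL)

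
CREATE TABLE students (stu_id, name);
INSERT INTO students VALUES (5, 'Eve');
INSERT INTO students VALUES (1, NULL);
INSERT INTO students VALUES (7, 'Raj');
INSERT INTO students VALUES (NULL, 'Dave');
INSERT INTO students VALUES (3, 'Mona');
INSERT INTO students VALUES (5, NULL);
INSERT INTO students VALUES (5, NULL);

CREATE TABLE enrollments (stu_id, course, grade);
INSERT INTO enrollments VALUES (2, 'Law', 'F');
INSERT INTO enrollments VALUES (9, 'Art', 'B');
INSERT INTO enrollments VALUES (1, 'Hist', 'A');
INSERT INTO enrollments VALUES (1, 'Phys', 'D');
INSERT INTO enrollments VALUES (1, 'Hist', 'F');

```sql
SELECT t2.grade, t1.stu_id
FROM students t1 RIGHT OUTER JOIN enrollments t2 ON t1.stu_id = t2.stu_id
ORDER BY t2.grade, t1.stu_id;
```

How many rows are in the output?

5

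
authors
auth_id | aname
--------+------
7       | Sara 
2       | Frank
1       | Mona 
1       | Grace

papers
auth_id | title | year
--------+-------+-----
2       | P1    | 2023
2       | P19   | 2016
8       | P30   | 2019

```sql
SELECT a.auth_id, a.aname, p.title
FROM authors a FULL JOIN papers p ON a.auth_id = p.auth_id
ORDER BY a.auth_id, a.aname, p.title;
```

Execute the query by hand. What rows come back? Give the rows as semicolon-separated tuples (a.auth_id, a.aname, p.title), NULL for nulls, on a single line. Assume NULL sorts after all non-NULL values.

(1, Grace, NULL); (1, Mona, NULL); (2, Frank, P1); (2, Frank, P19); (7, Sara, NULL); (NULL, NULL, P30)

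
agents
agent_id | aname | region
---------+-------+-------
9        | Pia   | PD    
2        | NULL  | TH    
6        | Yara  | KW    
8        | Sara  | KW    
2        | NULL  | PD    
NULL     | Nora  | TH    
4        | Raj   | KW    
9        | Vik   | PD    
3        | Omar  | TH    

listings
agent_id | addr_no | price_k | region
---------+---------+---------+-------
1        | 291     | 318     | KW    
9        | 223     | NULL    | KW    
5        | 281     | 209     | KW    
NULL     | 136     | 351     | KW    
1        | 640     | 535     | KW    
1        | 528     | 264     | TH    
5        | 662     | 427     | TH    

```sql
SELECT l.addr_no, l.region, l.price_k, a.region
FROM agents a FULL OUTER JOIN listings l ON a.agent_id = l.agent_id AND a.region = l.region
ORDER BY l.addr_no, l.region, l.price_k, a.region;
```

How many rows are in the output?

16

FULL OUTER JOIN keeps every row from both sides; unmatched rows get NULL for the other side's columns.
Matching on a.agent_id = l.agent_id AND a.region = l.region. A NULL in a compared column never satisfies the condition.
Matched pairs: 0; unmatched a rows kept: 9; unmatched l rows kept: 7.
Total: 0 matched + 16 padded = 16 rows.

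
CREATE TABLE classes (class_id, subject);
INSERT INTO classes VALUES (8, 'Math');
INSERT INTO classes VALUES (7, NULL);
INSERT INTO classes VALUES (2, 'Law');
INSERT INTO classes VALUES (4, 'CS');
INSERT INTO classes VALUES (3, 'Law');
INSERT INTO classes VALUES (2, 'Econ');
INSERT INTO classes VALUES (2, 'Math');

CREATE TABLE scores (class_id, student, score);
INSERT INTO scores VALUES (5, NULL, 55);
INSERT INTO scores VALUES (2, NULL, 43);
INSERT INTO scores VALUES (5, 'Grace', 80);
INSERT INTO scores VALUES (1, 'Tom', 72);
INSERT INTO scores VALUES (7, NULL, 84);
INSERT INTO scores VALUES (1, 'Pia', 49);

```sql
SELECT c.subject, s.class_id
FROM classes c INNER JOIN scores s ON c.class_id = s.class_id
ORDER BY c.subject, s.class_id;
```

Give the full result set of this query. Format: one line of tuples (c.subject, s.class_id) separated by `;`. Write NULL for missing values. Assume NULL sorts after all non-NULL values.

INNER JOIN keeps only pairs where the ON condition holds.
Matching on c.class_id = s.class_id.
- c (class_id=8) has no partner → excluded.
- c (class_id=7) pairs with 1 row(s) of s.
- c (class_id=2) pairs with 1 row(s) of s.
- c (class_id=4) has no partner → excluded.
- c (class_id=3) has no partner → excluded.
- c (class_id=2) pairs with 1 row(s) of s.
- c (class_id=2) pairs with 1 row(s) of s.
After projecting and ordering:
c.subject | s.class_id
Econ | 2
Law | 2
Math | 2
NULL | 7

(Econ, 2); (Law, 2); (Math, 2); (NULL, 7)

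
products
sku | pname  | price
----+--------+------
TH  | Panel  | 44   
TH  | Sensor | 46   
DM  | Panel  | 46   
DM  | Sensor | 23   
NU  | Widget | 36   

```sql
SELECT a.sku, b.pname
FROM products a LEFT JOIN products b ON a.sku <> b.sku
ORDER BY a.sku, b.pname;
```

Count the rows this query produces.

LEFT JOIN keeps every row from `products a`; unmatched rows get NULL for `products b`'s columns.
Matching on a.sku <> b.sku.
- a row (sku=TH): matches 3 b row(s) → 3 output row(s).
- a row (sku=TH): matches 3 b row(s) → 3 output row(s).
- a row (sku=DM): matches 3 b row(s) → 3 output row(s).
- a row (sku=DM): matches 3 b row(s) → 3 output row(s).
- a row (sku=NU): matches 4 b row(s) → 4 output row(s).
Total: 16 rows.

16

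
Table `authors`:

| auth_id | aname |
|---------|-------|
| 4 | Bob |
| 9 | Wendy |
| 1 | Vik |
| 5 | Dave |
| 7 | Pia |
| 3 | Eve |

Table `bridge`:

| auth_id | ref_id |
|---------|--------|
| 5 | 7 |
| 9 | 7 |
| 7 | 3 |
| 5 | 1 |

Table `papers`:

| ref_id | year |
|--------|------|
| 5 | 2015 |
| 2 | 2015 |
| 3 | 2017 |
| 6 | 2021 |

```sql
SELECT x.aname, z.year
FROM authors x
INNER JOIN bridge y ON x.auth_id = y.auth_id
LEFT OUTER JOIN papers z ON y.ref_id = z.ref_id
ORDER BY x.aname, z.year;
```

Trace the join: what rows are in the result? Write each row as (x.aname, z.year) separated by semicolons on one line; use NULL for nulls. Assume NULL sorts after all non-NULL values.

Joins associate left-to-right: authors INNER JOIN bridge on auth_id gives 4 intermediate row(s).
Then LEFT JOIN `papers z` on ref_id: each of those 4 rows is kept; rows whose y.ref_id has no match in z get NULL for z's columns.

(Dave, NULL); (Dave, NULL); (Pia, 2017); (Wendy, NULL)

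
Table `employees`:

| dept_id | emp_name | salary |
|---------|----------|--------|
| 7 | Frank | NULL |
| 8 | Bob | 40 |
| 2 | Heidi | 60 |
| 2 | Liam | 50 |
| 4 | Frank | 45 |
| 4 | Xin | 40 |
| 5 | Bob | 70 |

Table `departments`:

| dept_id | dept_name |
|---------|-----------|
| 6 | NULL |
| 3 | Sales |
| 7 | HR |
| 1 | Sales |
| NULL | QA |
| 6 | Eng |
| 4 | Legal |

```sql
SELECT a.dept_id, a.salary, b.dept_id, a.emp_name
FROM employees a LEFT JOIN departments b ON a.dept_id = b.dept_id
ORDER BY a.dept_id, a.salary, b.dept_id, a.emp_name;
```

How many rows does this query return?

7

LEFT JOIN keeps every row from `employees`; unmatched rows get NULL for `departments`'s columns.
Matching on a.dept_id = b.dept_id. A NULL in a compared column never satisfies the condition.
- a (dept_id=7) pairs with 1 row(s) of b.
- a (dept_id=8) has no partner → padded with NULL.
- a (dept_id=2) has no partner → padded with NULL.
- a (dept_id=2) has no partner → padded with NULL.
- a (dept_id=4) pairs with 1 row(s) of b.
- a (dept_id=4) pairs with 1 row(s) of b.
- a (dept_id=5) has no partner → padded with NULL.
Total: 3 matched + 4 padded = 7 rows.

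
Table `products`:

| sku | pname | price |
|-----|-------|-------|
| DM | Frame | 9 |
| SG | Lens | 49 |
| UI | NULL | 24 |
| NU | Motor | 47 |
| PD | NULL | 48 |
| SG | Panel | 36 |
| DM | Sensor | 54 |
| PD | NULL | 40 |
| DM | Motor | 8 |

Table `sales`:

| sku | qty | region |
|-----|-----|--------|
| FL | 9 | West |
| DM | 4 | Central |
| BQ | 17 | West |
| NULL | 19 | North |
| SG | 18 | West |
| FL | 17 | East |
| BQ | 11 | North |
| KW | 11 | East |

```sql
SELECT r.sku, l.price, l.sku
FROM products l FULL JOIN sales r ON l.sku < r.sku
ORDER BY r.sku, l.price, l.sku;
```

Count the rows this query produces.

22

FULL OUTER JOIN keeps every row from both sides; unmatched rows get NULL for the other side's columns.
Matching on l.sku < r.sku. A NULL in a compared column never satisfies the condition.
- sku=DM: 4 matching r row(s), so 4 row(s) emitted.
- sku=SG: no r row matches, row kept with r columns NULL.
- sku=UI: no r row matches, row kept with r columns NULL.
- sku=NU: 1 matching r row(s), so 1 row(s) emitted.
- sku=PD: 1 matching r row(s), so 1 row(s) emitted.
- sku=SG: no r row matches, row kept with r columns NULL.
- sku=DM: 4 matching r row(s), so 4 row(s) emitted.
- sku=PD: 1 matching r row(s), so 1 row(s) emitted.
- sku=DM: 4 matching r row(s), so 4 row(s) emitted.
- plus 4 unmatched r row(s), each kept with NULL l columns.
Total: 15 matched + 7 padded = 22 rows.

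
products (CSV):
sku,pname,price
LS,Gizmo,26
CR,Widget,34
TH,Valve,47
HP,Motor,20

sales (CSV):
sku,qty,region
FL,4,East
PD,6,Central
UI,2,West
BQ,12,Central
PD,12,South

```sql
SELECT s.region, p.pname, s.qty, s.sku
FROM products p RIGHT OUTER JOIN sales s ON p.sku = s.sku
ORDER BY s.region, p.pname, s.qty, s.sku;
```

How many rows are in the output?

RIGHT JOIN keeps every row from `sales`; unmatched rows get NULL for `products`'s columns.
Matching on p.sku = s.sku.
Matched pairs: 0; unmatched s rows kept: 5.
Total: 0 matched + 5 padded = 5 rows.

5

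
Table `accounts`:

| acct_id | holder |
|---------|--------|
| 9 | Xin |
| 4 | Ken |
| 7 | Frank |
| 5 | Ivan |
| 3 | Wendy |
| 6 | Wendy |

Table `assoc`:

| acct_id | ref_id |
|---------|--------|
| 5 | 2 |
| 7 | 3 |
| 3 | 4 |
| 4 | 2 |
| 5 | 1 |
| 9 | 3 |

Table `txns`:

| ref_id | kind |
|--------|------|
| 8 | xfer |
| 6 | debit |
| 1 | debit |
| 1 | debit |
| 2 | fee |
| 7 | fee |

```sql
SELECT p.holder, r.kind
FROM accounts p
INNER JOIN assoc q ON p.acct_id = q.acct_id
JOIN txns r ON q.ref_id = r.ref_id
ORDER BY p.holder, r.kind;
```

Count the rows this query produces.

Joins associate left-to-right: accounts INNER JOIN assoc on acct_id gives 6 intermediate row(s).
Then INNER JOIN `txns r` on ref_id: keep only rows whose q.ref_id appears in r.
Result: 4 row(s).

4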